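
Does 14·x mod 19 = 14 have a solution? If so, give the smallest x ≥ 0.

1

gcd(14, 19) = 1, so a unique solution mod 19 exists.
14⁻¹ ≡ 15 (mod 19).
x ≡ 15·14 ≡ 1 (mod 19).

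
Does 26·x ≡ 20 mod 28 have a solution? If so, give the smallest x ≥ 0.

gcd(26, 28) = 2, and 2 | 20, so solutions exist.
Divide through by 2: 13·x = 10 (mod 14).
13⁻¹ ≡ 13 (mod 14).
x ≡ 13·10 ≡ 4 (mod 14).
The smallest non-negative solution is x = 4.

4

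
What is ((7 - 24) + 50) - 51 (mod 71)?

7 - 24 = -17 ≡ 54 (mod 71)
54 + 50 = 104 ≡ 33 (mod 71)
33 - 51 = -18 ≡ 53 (mod 71)

53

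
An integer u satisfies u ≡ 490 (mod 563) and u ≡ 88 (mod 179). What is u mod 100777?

77058

563⁻¹ mod 179: 563×62 ≡ 1 (mod 179), so 563⁻¹ ≡ 62.
u = 490 + 563×((88 − 490)×62 mod 179) = 490 + 563×136 = 77058.
Check: 77058 mod 563 = 490, 77058 mod 179 = 88. ✓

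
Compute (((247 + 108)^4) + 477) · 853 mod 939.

247 + 108 = 355
(355)^4 ≡ 163 (mod 939)
163 + 477 = 640
640 · 853 = 545920 ≡ 361 (mod 939)

361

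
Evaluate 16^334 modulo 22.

Compute successive squares:
334 in binary is 101001110, i.e. 334 = 256 + 64 + 8 + 4 + 2.
16^1 ≡ 16 (mod 22)
16^2 ≡ 16^2 = 256 ≡ 14 (mod 22)
16^4 ≡ 14^2 = 196 ≡ 20 (mod 22)
16^8 ≡ 20^2 = 400 ≡ 4 (mod 22)
16^16 ≡ 4^2 = 16 (mod 22)
16^32 ≡ 16^2 = 256 ≡ 14 (mod 22)
16^64 ≡ 14^2 = 196 ≡ 20 (mod 22)
16^128 ≡ 20^2 = 400 ≡ 4 (mod 22)
16^256 ≡ 4^2 = 16 (mod 22)
16^334 = 16^256 * 16^64 * 16^8 * 16^4 * 16^2 ≡ 16 * 20 * 4 * 20 * 14 (mod 22).
Accumulate the product:
16 * 20 = 320 ≡ 12
12 * 4 = 48 ≡ 4
4 * 20 = 80 ≡ 14
14 * 14 = 196 ≡ 20

20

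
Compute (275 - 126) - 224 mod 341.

266

275 - 126 = 149
149 - 224 = -75 ≡ 266 (mod 341)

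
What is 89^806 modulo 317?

806 in binary is 1100100110, i.e. 806 = 512 + 256 + 32 + 4 + 2.
89^1 ≡ 89 (mod 317)
89^2 ≡ 89^2 = 7921 ≡ 313 (mod 317)
89^4 ≡ 313^2 = 97969 ≡ 16 (mod 317)
89^8 ≡ 16^2 = 256 (mod 317)
89^16 ≡ 256^2 = 65536 ≡ 234 (mod 317)
89^32 ≡ 234^2 = 54756 ≡ 232 (mod 317)
89^64 ≡ 232^2 = 53824 ≡ 251 (mod 317)
89^128 ≡ 251^2 = 63001 ≡ 235 (mod 317)
89^256 ≡ 235^2 = 55225 ≡ 67 (mod 317)
89^512 ≡ 67^2 = 4489 ≡ 51 (mod 317)
89^806 = 89^512 · 89^256 · 89^32 · 89^4 · 89^2 ≡ 51 · 67 · 232 · 16 · 313 (mod 317).
Accumulate the product:
51 · 67 = 3417 ≡ 247
247 · 232 = 57304 ≡ 244
244 · 16 = 3904 ≡ 100
100 · 313 = 31300 ≡ 234

234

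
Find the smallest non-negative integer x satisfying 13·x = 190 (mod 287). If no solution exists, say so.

gcd(13, 287) = 1, so a unique solution mod 287 exists.
13⁻¹ ≡ 265 (mod 287).
x ≡ 265·190 ≡ 125 (mod 287).

125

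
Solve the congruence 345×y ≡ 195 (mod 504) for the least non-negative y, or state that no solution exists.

gcd(345, 504) = 3, and 3 | 195, so solutions exist.
Divide through by 3: 115×y ≡ 65 (mod 168).
115⁻¹ ≡ 19 (mod 168).
y ≡ 19×65 ≡ 59 (mod 168).
The smallest non-negative solution is y = 59.

59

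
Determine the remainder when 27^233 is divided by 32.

27

233 in binary is 11101001, i.e. 233 = 128 + 64 + 32 + 8 + 1.
27^1 ≡ 27 (mod 32)
27^2 ≡ 27^2 = 729 ≡ 25 (mod 32)
27^4 ≡ 25^2 = 625 ≡ 17 (mod 32)
27^8 ≡ 17^2 = 289 ≡ 1 (mod 32)
27^16 ≡ 1^2 = 1 (mod 32)
27^32 ≡ 1^2 = 1 (mod 32)
27^64 ≡ 1^2 = 1 (mod 32)
27^128 ≡ 1^2 = 1 (mod 32)
27^233 = 27^128 × 27^64 × 27^32 × 27^8 × 27^1 ≡ 1 × 1 × 1 × 1 × 27 (mod 32).
Accumulate the product:
1 × 1 = 1
1 × 1 = 1
1 × 1 = 1
1 × 27 = 27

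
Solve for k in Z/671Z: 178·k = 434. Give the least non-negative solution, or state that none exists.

gcd(178, 671) = 1, so a unique solution mod 671 exists.
178⁻¹ ≡ 622 (mod 671).
k ≡ 622·434 ≡ 206 (mod 671).

206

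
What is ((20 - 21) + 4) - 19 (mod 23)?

20 - 21 = -1 ≡ 22 (mod 23)
22 + 4 = 26 ≡ 3 (mod 23)
3 - 19 = -16 ≡ 7 (mod 23)

7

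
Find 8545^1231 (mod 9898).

1231 in binary is 10011001111, i.e. 1231 = 1024 + 128 + 64 + 8 + 4 + 2 + 1.
8545^1 ≡ 8545 (mod 9898)
8545^2 ≡ 8545^2 = 73017025 ≡ 9377 (mod 9898)
8545^4 ≡ 9377^2 = 87928129 ≡ 4195 (mod 9898)
8545^8 ≡ 4195^2 = 17598025 ≡ 9279 (mod 9898)
8545^16 ≡ 9279^2 = 86099841 ≡ 7037 (mod 9898)
8545^32 ≡ 7037^2 = 49519369 ≡ 9573 (mod 9898)
8545^64 ≡ 9573^2 = 91642329 ≡ 6645 (mod 9898)
8545^128 ≡ 6645^2 = 44156025 ≡ 1047 (mod 9898)
8545^256 ≡ 1047^2 = 1096209 ≡ 7429 (mod 9898)
8545^512 ≡ 7429^2 = 55190041 ≡ 8691 (mod 9898)
8545^1024 ≡ 8691^2 = 75533481 ≡ 1843 (mod 9898)
8545^1231 = 8545^1024 * 8545^128 * 8545^64 * 8545^8 * 8545^4 * 8545^2 * 8545^1 ≡ 1843 * 1047 * 6645 * 9279 * 4195 * 9377 * 8545 (mod 9898).
Accumulate the product:
1843 * 1047 = 1929621 ≡ 9409
9409 * 6645 = 62522805 ≡ 7037
7037 * 9279 = 65296323 ≡ 9115
9115 * 4195 = 38237425 ≡ 1451
1451 * 9377 = 13606027 ≡ 6175
6175 * 8545 = 52765375 ≡ 9035

9035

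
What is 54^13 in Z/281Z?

197

Using repeated squaring:
54^1 ≡ 54 (mod 281)
54^2 ≡ 54^2 = 2916 ≡ 106 (mod 281)
54^4 ≡ 106^2 = 11236 ≡ 277 (mod 281)
54^8 ≡ 277^2 = 76729 ≡ 16 (mod 281)
54^13 = 54^8 × 54^4 × 54^1 ≡ 16 × 277 × 54 (mod 281).
Accumulate the product:
16 × 277 = 4432 ≡ 217
217 × 54 = 11718 ≡ 197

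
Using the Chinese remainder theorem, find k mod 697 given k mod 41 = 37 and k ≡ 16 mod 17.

41⁻¹ mod 17: 41·5 ≡ 1 (mod 17), so 41⁻¹ ≡ 5.
k = 37 + 41·((16 − 37)·5 mod 17) = 37 + 41·14 = 611.

611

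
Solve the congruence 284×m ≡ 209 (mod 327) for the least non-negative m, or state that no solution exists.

94

gcd(284, 327) = 1, so a unique solution mod 327 exists.
284⁻¹ ≡ 38 (mod 327).
m ≡ 38×209 ≡ 94 (mod 327).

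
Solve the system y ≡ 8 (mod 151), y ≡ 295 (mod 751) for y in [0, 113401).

151⁻¹ mod 751: 151×189 ≡ 1 (mod 751), so 151⁻¹ ≡ 189.
y = 8 + 151×((295 − 8)×189 mod 751) = 8 + 151×171 = 25829.

25829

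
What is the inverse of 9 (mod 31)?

7

Run the extended Euclidean algorithm:
31 = 3×9 + 4
9 = 2×4 + 1
4 = 4×1 + 0
gcd(9, 31) = 1, so the inverse exists.
Bézout: 1 = −2×31 + 7×9.
So 9⁻¹ ≡ 7 (mod 31).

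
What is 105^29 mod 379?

81

Compute successive squares:
29 in binary is 11101, i.e. 29 = 16 + 8 + 4 + 1.
105^1 ≡ 105 (mod 379)
105^2 ≡ 105^2 = 11025 ≡ 34 (mod 379)
105^4 ≡ 34^2 = 1156 ≡ 19 (mod 379)
105^8 ≡ 19^2 = 361 (mod 379)
105^16 ≡ 361^2 = 130321 ≡ 324 (mod 379)
105^29 = 105^16 · 105^8 · 105^4 · 105^1 ≡ 324 · 361 · 19 · 105 (mod 379).
Accumulate the product:
324 · 361 = 116964 ≡ 232
232 · 19 = 4408 ≡ 239
239 · 105 = 25095 ≡ 81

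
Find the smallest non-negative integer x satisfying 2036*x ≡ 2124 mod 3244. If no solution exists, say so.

393

gcd(2036, 3244) = 4, and 4 | 2124, so solutions exist.
Divide through by 4: 509*x = 531 (mod 811).
509⁻¹ ≡ 239 (mod 811).
x ≡ 239*531 ≡ 393 (mod 811).
The smallest non-negative solution is x = 393.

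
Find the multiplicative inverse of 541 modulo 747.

388

747 = 1×541 + 206
541 = 2×206 + 129
206 = 1×129 + 77
129 = 1×77 + 52
77 = 1×52 + 25
52 = 2×25 + 2
25 = 12×2 + 1
2 = 2×1 + 0
gcd(541, 747) = 1, so the inverse exists.
Bézout: 1 = 260×747 − 359×541.
So 541⁻¹ ≡ −359 ≡ 388 (mod 747).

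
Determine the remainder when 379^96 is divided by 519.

106

96 in binary is 1100000, i.e. 96 = 64 + 32.
379^1 ≡ 379 (mod 519)
379^2 ≡ 379^2 = 143641 ≡ 397 (mod 519)
379^4 ≡ 397^2 = 157609 ≡ 352 (mod 519)
379^8 ≡ 352^2 = 123904 ≡ 382 (mod 519)
379^16 ≡ 382^2 = 145924 ≡ 85 (mod 519)
379^32 ≡ 85^2 = 7225 ≡ 478 (mod 519)
379^64 ≡ 478^2 = 228484 ≡ 124 (mod 519)
379^96 = 379^64 * 379^32 ≡ 124 * 478 (mod 519).
124 * 478 = 59272 ≡ 106 (mod 519).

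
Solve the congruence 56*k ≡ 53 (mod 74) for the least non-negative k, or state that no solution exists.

gcd(56, 74) = 2, and 2 does not divide 53.
So the congruence has no solution.

no solution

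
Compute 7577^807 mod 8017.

807 in binary is 1100100111, i.e. 807 = 512 + 256 + 32 + 4 + 2 + 1.
7577^1 ≡ 7577 (mod 8017)
7577^2 ≡ 7577^2 = 57410929 ≡ 1192 (mod 8017)
7577^4 ≡ 1192^2 = 1420864 ≡ 1855 (mod 8017)
7577^8 ≡ 1855^2 = 3441025 ≡ 1732 (mod 8017)
7577^16 ≡ 1732^2 = 2999824 ≡ 1466 (mod 8017)
7577^32 ≡ 1466^2 = 2149156 ≡ 600 (mod 8017)
7577^64 ≡ 600^2 = 360000 ≡ 7252 (mod 8017)
7577^128 ≡ 7252^2 = 52591504 ≡ 8001 (mod 8017)
7577^256 ≡ 8001^2 = 64016001 ≡ 256 (mod 8017)
7577^512 ≡ 256^2 = 65536 ≡ 1400 (mod 8017)
7577^807 = 7577^512 · 7577^256 · 7577^32 · 7577^4 · 7577^2 · 7577^1 ≡ 1400 · 256 · 600 · 1855 · 1192 · 7577 (mod 8017).
Accumulate the product:
1400 · 256 = 358400 ≡ 5652
5652 · 600 = 3391200 ≡ 9
9 · 1855 = 16695 ≡ 661
661 · 1192 = 787912 ≡ 2246
2246 · 7577 = 17017942 ≡ 5868

5868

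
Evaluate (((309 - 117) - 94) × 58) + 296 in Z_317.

309 - 117 = 192
192 - 94 = 98
98 × 58 = 5684 ≡ 295 (mod 317)
295 + 296 = 591 ≡ 274 (mod 317)

274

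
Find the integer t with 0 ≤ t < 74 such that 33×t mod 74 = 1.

By the extended Euclidean algorithm:
74 = 2·33 + 8
33 = 4·8 + 1
8 = 8·1 + 0
gcd(33, 74) = 1, so the inverse exists.
Bézout: 1 = −4·74 + 9·33.
So 33⁻¹ ≡ 9 (mod 74).

9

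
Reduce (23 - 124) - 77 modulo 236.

58

23 - 124 = -101 ≡ 135 (mod 236)
135 - 77 = 58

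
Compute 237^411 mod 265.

237^1 ≡ 237 (mod 265)
237^2 ≡ 237^2 = 56169 ≡ 254 (mod 265)
237^4 ≡ 254^2 = 64516 ≡ 121 (mod 265)
237^8 ≡ 121^2 = 14641 ≡ 66 (mod 265)
237^16 ≡ 66^2 = 4356 ≡ 116 (mod 265)
237^32 ≡ 116^2 = 13456 ≡ 206 (mod 265)
237^64 ≡ 206^2 = 42436 ≡ 36 (mod 265)
237^128 ≡ 36^2 = 1296 ≡ 236 (mod 265)
237^256 ≡ 236^2 = 55696 ≡ 46 (mod 265)
237^411 = 237^256 × 237^128 × 237^16 × 237^8 × 237^2 × 237^1 ≡ 46 × 236 × 116 × 66 × 254 × 237 (mod 265).
Accumulate the product:
46 × 236 = 10856 ≡ 256
256 × 116 = 29696 ≡ 16
16 × 66 = 1056 ≡ 261
261 × 254 = 66294 ≡ 44
44 × 237 = 10428 ≡ 93

93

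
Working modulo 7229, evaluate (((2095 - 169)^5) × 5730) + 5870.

4494

2095 - 169 = 1926
(1926)^5 ≡ 2200 (mod 7229)
2200 × 5730 = 12606000 ≡ 5853 (mod 7229)
5853 + 5870 = 11723 ≡ 4494 (mod 7229)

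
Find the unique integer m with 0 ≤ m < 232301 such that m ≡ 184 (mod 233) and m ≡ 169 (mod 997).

233⁻¹ mod 997: 233·184 ≡ 1 (mod 997), so 233⁻¹ ≡ 184.
m = 184 + 233·((169 − 184)·184 mod 997) = 184 + 233·231 = 54007.
Check: 54007 mod 233 = 184, 54007 mod 997 = 169. ✓

54007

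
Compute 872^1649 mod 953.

754

Compute successive squares:
1649 in binary is 11001110001, i.e. 1649 = 1024 + 512 + 64 + 32 + 16 + 1.
872^1 ≡ 872 (mod 953)
872^2 ≡ 872^2 = 760384 ≡ 843 (mod 953)
872^4 ≡ 843^2 = 710649 ≡ 664 (mod 953)
872^8 ≡ 664^2 = 440896 ≡ 610 (mod 953)
872^16 ≡ 610^2 = 372100 ≡ 430 (mod 953)
872^32 ≡ 430^2 = 184900 ≡ 18 (mod 953)
872^64 ≡ 18^2 = 324 (mod 953)
872^128 ≡ 324^2 = 104976 ≡ 146 (mod 953)
872^256 ≡ 146^2 = 21316 ≡ 350 (mod 953)
872^512 ≡ 350^2 = 122500 ≡ 516 (mod 953)
872^1024 ≡ 516^2 = 266256 ≡ 369 (mod 953)
872^1649 = 872^1024 × 872^512 × 872^64 × 872^32 × 872^16 × 872^1 ≡ 369 × 516 × 324 × 18 × 430 × 872 (mod 953).
Accumulate the product:
369 × 516 = 190404 ≡ 757
757 × 324 = 245268 ≡ 347
347 × 18 = 6246 ≡ 528
528 × 430 = 227040 ≡ 226
226 × 872 = 197072 ≡ 754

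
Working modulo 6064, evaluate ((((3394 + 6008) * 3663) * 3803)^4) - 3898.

3394 + 6008 = 9402 ≡ 3338 (mod 6064)
3338 * 3663 = 12227094 ≡ 2070 (mod 6064)
2070 * 3803 = 7872210 ≡ 1138 (mod 6064)
(1138)^4 ≡ 4928 (mod 6064)
4928 - 3898 = 1030

1030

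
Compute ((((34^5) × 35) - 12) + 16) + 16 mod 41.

2

(34)^5 ≡ 3 (mod 41)
3 × 35 = 105 ≡ 23 (mod 41)
23 - 12 = 11
11 + 16 = 27
27 + 16 = 43 ≡ 2 (mod 41)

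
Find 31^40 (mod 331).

31

Compute successive squares:
40 in binary is 101000, i.e. 40 = 32 + 8.
31^1 ≡ 31 (mod 331)
31^2 ≡ 31^2 = 961 ≡ 299 (mod 331)
31^4 ≡ 299^2 = 89401 ≡ 31 (mod 331)
31^8 ≡ 31^2 = 961 ≡ 299 (mod 331)
31^16 ≡ 299^2 = 89401 ≡ 31 (mod 331)
31^32 ≡ 31^2 = 961 ≡ 299 (mod 331)
31^40 = 31^32 * 31^8 ≡ 299 * 299 (mod 331).
299 * 299 = 89401 ≡ 31 (mod 331).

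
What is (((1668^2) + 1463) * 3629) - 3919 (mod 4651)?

949

(1668)^2 ≡ 926 (mod 4651)
926 + 1463 = 2389
2389 * 3629 = 8669681 ≡ 217 (mod 4651)
217 - 3919 = -3702 ≡ 949 (mod 4651)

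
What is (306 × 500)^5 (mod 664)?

376

306 × 500 = 153000 ≡ 280 (mod 664)
(280)^5 ≡ 376 (mod 664)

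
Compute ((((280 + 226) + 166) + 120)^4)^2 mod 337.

81

280 + 226 = 506 ≡ 169 (mod 337)
169 + 166 = 335
335 + 120 = 455 ≡ 118 (mod 337)
(118)^4 ≡ 328 (mod 337)
(328)^2 ≡ 81 (mod 337)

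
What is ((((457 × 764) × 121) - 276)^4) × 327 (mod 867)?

0

457 × 764 = 349148 ≡ 614 (mod 867)
614 × 121 = 74294 ≡ 599 (mod 867)
599 - 276 = 323
(323)^4 ≡ 289 (mod 867)
289 × 327 = 94503 ≡ 0 (mod 867)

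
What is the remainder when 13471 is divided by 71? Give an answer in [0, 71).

13471 = 189·71 + 52, so 13471 ≡ 52 (mod 71).

52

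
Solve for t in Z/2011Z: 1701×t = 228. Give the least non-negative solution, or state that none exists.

gcd(1701, 2011) = 1, so a unique solution mod 2011 exists.
1701⁻¹ ≡ 1758 (mod 2011).
t ≡ 1758×228 ≡ 635 (mod 2011).

635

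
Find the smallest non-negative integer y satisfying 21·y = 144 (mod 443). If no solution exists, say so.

260

gcd(21, 443) = 1, so a unique solution mod 443 exists.
21⁻¹ ≡ 211 (mod 443).
y ≡ 211·144 ≡ 260 (mod 443).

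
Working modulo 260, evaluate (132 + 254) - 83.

43

132 + 254 = 386 ≡ 126 (mod 260)
126 - 83 = 43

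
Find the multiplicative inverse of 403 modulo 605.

By the extended Euclidean algorithm:
605 = 1×403 + 202
403 = 1×202 + 201
202 = 1×201 + 1
201 = 201×1 + 0
gcd(403, 605) = 1, so the inverse exists.
Bézout: 1 = 2×605 − 3×403.
So 403⁻¹ ≡ −3 ≡ 602 (mod 605).

602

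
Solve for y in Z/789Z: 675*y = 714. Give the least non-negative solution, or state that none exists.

146

gcd(675, 789) = 3, and 3 | 714, so solutions exist.
Divide through by 3: 225*y mod 263 = 238.
225⁻¹ ≡ 173 (mod 263).
y ≡ 173*238 ≡ 146 (mod 263).
The smallest non-negative solution is y = 146.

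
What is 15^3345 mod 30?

15

15^1 ≡ 15 (mod 30)
15^2 ≡ 15^2 = 225 ≡ 15 (mod 30)
15^4 ≡ 15^2 = 225 ≡ 15 (mod 30)
15^8 ≡ 15^2 = 225 ≡ 15 (mod 30)
15^16 ≡ 15^2 = 225 ≡ 15 (mod 30)
15^32 ≡ 15^2 = 225 ≡ 15 (mod 30)
15^64 ≡ 15^2 = 225 ≡ 15 (mod 30)
15^128 ≡ 15^2 = 225 ≡ 15 (mod 30)
15^256 ≡ 15^2 = 225 ≡ 15 (mod 30)
15^512 ≡ 15^2 = 225 ≡ 15 (mod 30)
15^1024 ≡ 15^2 = 225 ≡ 15 (mod 30)
15^2048 ≡ 15^2 = 225 ≡ 15 (mod 30)
15^3345 = 15^2048 · 15^1024 · 15^256 · 15^16 · 15^1 ≡ 15 · 15 · 15 · 15 · 15 (mod 30).
Accumulate the product:
15 · 15 = 225 ≡ 15
15 · 15 = 225 ≡ 15
15 · 15 = 225 ≡ 15
15 · 15 = 225 ≡ 15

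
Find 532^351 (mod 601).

By square-and-multiply:
351 in binary is 101011111, i.e. 351 = 256 + 64 + 16 + 8 + 4 + 2 + 1.
532^1 ≡ 532 (mod 601)
532^2 ≡ 532^2 = 283024 ≡ 554 (mod 601)
532^4 ≡ 554^2 = 306916 ≡ 406 (mod 601)
532^8 ≡ 406^2 = 164836 ≡ 162 (mod 601)
532^16 ≡ 162^2 = 26244 ≡ 401 (mod 601)
532^32 ≡ 401^2 = 160801 ≡ 334 (mod 601)
532^64 ≡ 334^2 = 111556 ≡ 371 (mod 601)
532^128 ≡ 371^2 = 137641 ≡ 12 (mod 601)
532^256 ≡ 12^2 = 144 (mod 601)
532^351 = 532^256 * 532^64 * 532^16 * 532^8 * 532^4 * 532^2 * 532^1 ≡ 144 * 371 * 401 * 162 * 406 * 554 * 532 (mod 601).
Accumulate the product:
144 * 371 = 53424 ≡ 536
536 * 401 = 214936 ≡ 379
379 * 162 = 61398 ≡ 96
96 * 406 = 38976 ≡ 512
512 * 554 = 283648 ≡ 577
577 * 532 = 306964 ≡ 454

454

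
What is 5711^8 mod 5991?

3619

Using repeated squaring:
5711^1 ≡ 5711 (mod 5991)
5711^2 ≡ 5711^2 = 32615521 ≡ 517 (mod 5991)
5711^4 ≡ 517^2 = 267289 ≡ 3685 (mod 5991)
5711^8 ≡ 3685^2 = 13579225 ≡ 3619 (mod 5991)
So 5711^8 ≡ 3619 (mod 5991).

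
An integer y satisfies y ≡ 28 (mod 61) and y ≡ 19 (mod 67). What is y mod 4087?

2163

61⁻¹ mod 67: 61*11 ≡ 1 (mod 67), so 61⁻¹ ≡ 11.
y = 28 + 61*((19 − 28)*11 mod 67) = 28 + 61*35 = 2163.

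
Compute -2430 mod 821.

33

-2430 = -3*821 + 33, so -2430 ≡ 33 (mod 821).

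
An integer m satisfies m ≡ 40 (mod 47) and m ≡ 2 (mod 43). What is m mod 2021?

604

47⁻¹ mod 43: 47×11 ≡ 1 (mod 43), so 47⁻¹ ≡ 11.
m = 40 + 47×((2 − 40)×11 mod 43) = 40 + 47×12 = 604.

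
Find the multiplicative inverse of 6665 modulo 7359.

6797

Apply the Euclidean algorithm and back-substitute:
7359 = 1·6665 + 694
6665 = 9·694 + 419
694 = 1·419 + 275
419 = 1·275 + 144
275 = 1·144 + 131
144 = 1·131 + 13
131 = 10·13 + 1
13 = 13·1 + 0
gcd(6665, 7359) = 1, so the inverse exists.
Back-substitute for 1:
1 = 1·131 − 10·13
  = −10·144 + 11·131
  = 11·275 − 21·144
  = −21·419 + 32·275
  = 32·694 − 53·419
  = −53·6665 + 509·694
  = 509·7359 − 562·6665
So 6665⁻¹ ≡ −562 ≡ 6797 (mod 7359).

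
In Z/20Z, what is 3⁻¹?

Run the extended Euclidean algorithm:
20 = 6·3 + 2
3 = 1·2 + 1
2 = 2·1 + 0
gcd(3, 20) = 1, so the inverse exists.
Back-substitute for 1:
1 = 1·3 − 1·2
  = −1·20 + 7·3
So 3⁻¹ ≡ 7 (mod 20).

7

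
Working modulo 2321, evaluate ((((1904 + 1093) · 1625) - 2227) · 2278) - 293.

1799

1904 + 1093 = 2997 ≡ 676 (mod 2321)
676 · 1625 = 1098500 ≡ 667 (mod 2321)
667 - 2227 = -1560 ≡ 761 (mod 2321)
761 · 2278 = 1733558 ≡ 2092 (mod 2321)
2092 - 293 = 1799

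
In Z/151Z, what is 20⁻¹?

68

151 = 7×20 + 11
20 = 1×11 + 9
11 = 1×9 + 2
9 = 4×2 + 1
2 = 2×1 + 0
gcd(20, 151) = 1, so the inverse exists.
Back-substitute for 1:
1 = 1×9 − 4×2
  = −4×11 + 5×9
  = 5×20 − 9×11
  = −9×151 + 68×20
So 20⁻¹ ≡ 68 (mod 151).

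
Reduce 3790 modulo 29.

20

3790 = 130*29 + 20, so 3790 ≡ 20 (mod 29).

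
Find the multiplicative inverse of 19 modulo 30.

19

30 = 1*19 + 11
19 = 1*11 + 8
11 = 1*8 + 3
8 = 2*3 + 2
3 = 1*2 + 1
2 = 2*1 + 0
gcd(19, 30) = 1, so the inverse exists.
Back-substitute for 1:
1 = 1*3 − 1*2
  = −1*8 + 3*3
  = 3*11 − 4*8
  = −4*19 + 7*11
  = 7*30 − 11*19
So 19⁻¹ ≡ −11 ≡ 19 (mod 30).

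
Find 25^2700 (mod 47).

2700 in binary is 101010001100, i.e. 2700 = 2048 + 512 + 128 + 8 + 4.
25^1 ≡ 25 (mod 47)
25^2 ≡ 25^2 = 625 ≡ 14 (mod 47)
25^4 ≡ 14^2 = 196 ≡ 8 (mod 47)
25^8 ≡ 8^2 = 64 ≡ 17 (mod 47)
25^16 ≡ 17^2 = 289 ≡ 7 (mod 47)
25^32 ≡ 7^2 = 49 ≡ 2 (mod 47)
25^64 ≡ 2^2 = 4 (mod 47)
25^128 ≡ 4^2 = 16 (mod 47)
25^256 ≡ 16^2 = 256 ≡ 21 (mod 47)
25^512 ≡ 21^2 = 441 ≡ 18 (mod 47)
25^1024 ≡ 18^2 = 324 ≡ 42 (mod 47)
25^2048 ≡ 42^2 = 1764 ≡ 25 (mod 47)
25^2700 = 25^2048 * 25^512 * 25^128 * 25^8 * 25^4 ≡ 25 * 18 * 16 * 17 * 8 (mod 47).
Accumulate the product:
25 * 18 = 450 ≡ 27
27 * 16 = 432 ≡ 9
9 * 17 = 153 ≡ 12
12 * 8 = 96 ≡ 2

2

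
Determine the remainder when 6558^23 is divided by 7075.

23 in binary is 10111, i.e. 23 = 16 + 4 + 2 + 1.
6558^1 ≡ 6558 (mod 7075)
6558^2 ≡ 6558^2 = 43007364 ≡ 5514 (mod 7075)
6558^4 ≡ 5514^2 = 30404196 ≡ 2921 (mod 7075)
6558^8 ≡ 2921^2 = 8532241 ≡ 6866 (mod 7075)
6558^16 ≡ 6866^2 = 47141956 ≡ 1231 (mod 7075)
6558^23 = 6558^16 × 6558^4 × 6558^2 × 6558^1 ≡ 1231 × 2921 × 5514 × 6558 (mod 7075).
Accumulate the product:
1231 × 2921 = 3595751 ≡ 1651
1651 × 5514 = 9103614 ≡ 5164
5164 × 6558 = 33865512 ≡ 4562

4562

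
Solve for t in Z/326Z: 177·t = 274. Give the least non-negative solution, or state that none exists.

136

gcd(177, 326) = 1, so a unique solution mod 326 exists.
177⁻¹ ≡ 35 (mod 326).
t ≡ 35·274 ≡ 136 (mod 326).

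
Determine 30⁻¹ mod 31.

30

By the extended Euclidean algorithm:
31 = 1×30 + 1
30 = 30×1 + 0
gcd(30, 31) = 1, so the inverse exists.
Back-substitute for 1:
1 = 1×31 − 1×30
So 30⁻¹ ≡ −1 ≡ 30 (mod 31).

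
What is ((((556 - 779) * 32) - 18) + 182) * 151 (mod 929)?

556 - 779 = -223 ≡ 706 (mod 929)
706 * 32 = 22592 ≡ 296 (mod 929)
296 - 18 = 278
278 + 182 = 460
460 * 151 = 69460 ≡ 714 (mod 929)

714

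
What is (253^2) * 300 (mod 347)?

(253)^2 ≡ 161 (mod 347)
161 * 300 = 48300 ≡ 67 (mod 347)

67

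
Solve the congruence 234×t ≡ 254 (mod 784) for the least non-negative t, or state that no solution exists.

gcd(234, 784) = 2, and 2 | 254, so solutions exist.
Divide through by 2: 117×t ≡ 127 mod 392.
117⁻¹ ≡ 325 (mod 392).
t ≡ 325×127 ≡ 115 (mod 392).
The smallest non-negative solution is t = 115.

115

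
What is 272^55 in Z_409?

55 in binary is 110111, i.e. 55 = 32 + 16 + 4 + 2 + 1.
272^1 ≡ 272 (mod 409)
272^2 ≡ 272^2 = 73984 ≡ 364 (mod 409)
272^4 ≡ 364^2 = 132496 ≡ 389 (mod 409)
272^8 ≡ 389^2 = 151321 ≡ 400 (mod 409)
272^16 ≡ 400^2 = 160000 ≡ 81 (mod 409)
272^32 ≡ 81^2 = 6561 ≡ 17 (mod 409)
272^55 = 272^32 * 272^16 * 272^4 * 272^2 * 272^1 ≡ 17 * 81 * 389 * 364 * 272 (mod 409).
Accumulate the product:
17 * 81 = 1377 ≡ 150
150 * 389 = 58350 ≡ 272
272 * 364 = 99008 ≡ 30
30 * 272 = 8160 ≡ 389

389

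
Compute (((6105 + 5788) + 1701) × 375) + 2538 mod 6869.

3490

6105 + 5788 = 11893 ≡ 5024 (mod 6869)
5024 + 1701 = 6725
6725 × 375 = 2521875 ≡ 952 (mod 6869)
952 + 2538 = 3490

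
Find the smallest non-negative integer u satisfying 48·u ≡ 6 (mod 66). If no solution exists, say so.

7

gcd(48, 66) = 6, and 6 | 6, so solutions exist.
Divide through by 6: 8·u ≡ 1 mod 11.
8⁻¹ ≡ 7 (mod 11).
u ≡ 7·1 ≡ 7 (mod 11).
The smallest non-negative solution is u = 7.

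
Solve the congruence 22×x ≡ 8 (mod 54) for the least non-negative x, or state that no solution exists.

gcd(22, 54) = 2, and 2 | 8, so solutions exist.
Divide through by 2: 11×x mod 27 = 4.
11⁻¹ ≡ 5 (mod 27).
x ≡ 5×4 ≡ 20 (mod 27).
The smallest non-negative solution is x = 20.

20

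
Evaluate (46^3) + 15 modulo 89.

74

(46)^3 ≡ 59 (mod 89)
59 + 15 = 74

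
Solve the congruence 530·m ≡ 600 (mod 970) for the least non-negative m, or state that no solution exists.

gcd(530, 970) = 10, and 10 | 600, so solutions exist.
Divide through by 10: 53·m ≡ 60 mod 97.
53⁻¹ ≡ 11 (mod 97).
m ≡ 11·60 ≡ 78 (mod 97).
The smallest non-negative solution is m = 78.

78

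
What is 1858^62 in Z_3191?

2371

62 in binary is 111110, i.e. 62 = 32 + 16 + 8 + 4 + 2.
1858^1 ≡ 1858 (mod 3191)
1858^2 ≡ 1858^2 = 3452164 ≡ 2693 (mod 3191)
1858^4 ≡ 2693^2 = 7252249 ≡ 2297 (mod 3191)
1858^8 ≡ 2297^2 = 5276209 ≡ 1486 (mod 3191)
1858^16 ≡ 1486^2 = 2208196 ≡ 24 (mod 3191)
1858^32 ≡ 24^2 = 576 (mod 3191)
1858^62 = 1858^32 · 1858^16 · 1858^8 · 1858^4 · 1858^2 ≡ 576 · 24 · 1486 · 2297 · 2693 (mod 3191).
Accumulate the product:
576 · 24 = 13824 ≡ 1060
1060 · 1486 = 1575160 ≡ 1997
1997 · 2297 = 4587109 ≡ 1642
1642 · 2693 = 4421906 ≡ 2371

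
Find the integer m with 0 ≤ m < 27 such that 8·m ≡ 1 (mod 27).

17

27 = 3·8 + 3
8 = 2·3 + 2
3 = 1·2 + 1
2 = 2·1 + 0
gcd(8, 27) = 1, so the inverse exists.
Back-substitute for 1:
1 = 1·3 − 1·2
  = −1·8 + 3·3
  = 3·27 − 10·8
So 8⁻¹ ≡ −10 ≡ 17 (mod 27).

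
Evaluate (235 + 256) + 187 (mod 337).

235 + 256 = 491 ≡ 154 (mod 337)
154 + 187 = 341 ≡ 4 (mod 337)

4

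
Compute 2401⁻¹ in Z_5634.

1957

5634 = 2×2401 + 832
2401 = 2×832 + 737
832 = 1×737 + 95
737 = 7×95 + 72
95 = 1×72 + 23
72 = 3×23 + 3
23 = 7×3 + 2
3 = 1×2 + 1
2 = 2×1 + 0
gcd(2401, 5634) = 1, so the inverse exists.
Back-substitute for 1:
1 = 1×3 − 1×2
  = −1×23 + 8×3
  = 8×72 − 25×23
  = −25×95 + 33×72
  = 33×737 − 256×95
  = −256×832 + 289×737
  = 289×2401 − 834×832
  = −834×5634 + 1957×2401
So 2401⁻¹ ≡ 1957 (mod 5634).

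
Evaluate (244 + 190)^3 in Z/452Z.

244 + 190 = 434
(434)^3 ≡ 44 (mod 452)

44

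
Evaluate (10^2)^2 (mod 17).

4

(10)^2 ≡ 15 (mod 17)
(15)^2 ≡ 4 (mod 17)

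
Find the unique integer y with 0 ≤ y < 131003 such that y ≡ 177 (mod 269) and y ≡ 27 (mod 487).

269⁻¹ mod 487: 269*382 ≡ 1 (mod 487), so 269⁻¹ ≡ 382.
y = 177 + 269*((27 − 177)*382 mod 487) = 177 + 269*166 = 44831.

44831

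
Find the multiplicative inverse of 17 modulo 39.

23

Apply the Euclidean algorithm and back-substitute:
39 = 2×17 + 5
17 = 3×5 + 2
5 = 2×2 + 1
2 = 2×1 + 0
gcd(17, 39) = 1, so the inverse exists.
Bézout: 1 = 7×39 − 16×17.
So 17⁻¹ ≡ −16 ≡ 23 (mod 39).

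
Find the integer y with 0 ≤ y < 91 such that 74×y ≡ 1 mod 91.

16

Run the extended Euclidean algorithm:
91 = 1·74 + 17
74 = 4·17 + 6
17 = 2·6 + 5
6 = 1·5 + 1
5 = 5·1 + 0
gcd(74, 91) = 1, so the inverse exists.
Bézout: 1 = −13·91 + 16·74.
So 74⁻¹ ≡ 16 (mod 91).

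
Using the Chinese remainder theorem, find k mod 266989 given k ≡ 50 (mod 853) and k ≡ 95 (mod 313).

244861

853⁻¹ mod 313: 853·222 ≡ 1 (mod 313), so 853⁻¹ ≡ 222.
k = 50 + 853·((95 − 50)·222 mod 313) = 50 + 853·287 = 244861.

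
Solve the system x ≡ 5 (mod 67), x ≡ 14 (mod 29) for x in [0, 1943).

67⁻¹ mod 29: 67·13 ≡ 1 (mod 29), so 67⁻¹ ≡ 13.
x = 5 + 67·((14 − 5)·13 mod 29) = 5 + 67·1 = 72.

72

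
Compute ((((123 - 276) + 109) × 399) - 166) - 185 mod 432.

237

123 - 276 = -153 ≡ 279 (mod 432)
279 + 109 = 388
388 × 399 = 154812 ≡ 156 (mod 432)
156 - 166 = -10 ≡ 422 (mod 432)
422 - 185 = 237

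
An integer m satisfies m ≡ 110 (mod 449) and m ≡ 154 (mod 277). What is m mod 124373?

37826

449⁻¹ mod 277: 449×153 ≡ 1 (mod 277), so 449⁻¹ ≡ 153.
m = 110 + 449×((154 − 110)×153 mod 277) = 110 + 449×84 = 37826.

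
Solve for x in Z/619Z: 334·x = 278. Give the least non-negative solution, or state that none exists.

gcd(334, 619) = 1, so a unique solution mod 619 exists.
334⁻¹ ≡ 139 (mod 619).
x ≡ 139·278 ≡ 264 (mod 619).

264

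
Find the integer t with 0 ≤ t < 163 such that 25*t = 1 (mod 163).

150

Apply the Euclidean algorithm and back-substitute:
163 = 6*25 + 13
25 = 1*13 + 12
13 = 1*12 + 1
12 = 12*1 + 0
gcd(25, 163) = 1, so the inverse exists.
Back-substitute for 1:
1 = 1*13 − 1*12
  = −1*25 + 2*13
  = 2*163 − 13*25
So 25⁻¹ ≡ −13 ≡ 150 (mod 163).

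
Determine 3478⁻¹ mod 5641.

Apply the Euclidean algorithm and back-substitute:
5641 = 1×3478 + 2163
3478 = 1×2163 + 1315
2163 = 1×1315 + 848
1315 = 1×848 + 467
848 = 1×467 + 381
467 = 1×381 + 86
381 = 4×86 + 37
86 = 2×37 + 12
37 = 3×12 + 1
12 = 12×1 + 0
gcd(3478, 5641) = 1, so the inverse exists.
Back-substitute for 1:
1 = 1×37 − 3×12
  = −3×86 + 7×37
  = 7×381 − 31×86
  = −31×467 + 38×381
  = 38×848 − 69×467
  = −69×1315 + 107×848
  = 107×2163 − 176×1315
  = −176×3478 + 283×2163
  = 283×5641 − 459×3478
So 3478⁻¹ ≡ −459 ≡ 5182 (mod 5641).

5182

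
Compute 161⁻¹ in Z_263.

214

By the extended Euclidean algorithm:
263 = 1*161 + 102
161 = 1*102 + 59
102 = 1*59 + 43
59 = 1*43 + 16
43 = 2*16 + 11
16 = 1*11 + 5
11 = 2*5 + 1
5 = 5*1 + 0
gcd(161, 263) = 1, so the inverse exists.
Back-substitute for 1:
1 = 1*11 − 2*5
  = −2*16 + 3*11
  = 3*43 − 8*16
  = −8*59 + 11*43
  = 11*102 − 19*59
  = −19*161 + 30*102
  = 30*263 − 49*161
So 161⁻¹ ≡ −49 ≡ 214 (mod 263).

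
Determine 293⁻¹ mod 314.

Apply the Euclidean algorithm and back-substitute:
314 = 1×293 + 21
293 = 13×21 + 20
21 = 1×20 + 1
20 = 20×1 + 0
gcd(293, 314) = 1, so the inverse exists.
Bézout: 1 = 14×314 − 15×293.
So 293⁻¹ ≡ −15 ≡ 299 (mod 314).

299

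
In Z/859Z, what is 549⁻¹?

Run the extended Euclidean algorithm:
859 = 1×549 + 310
549 = 1×310 + 239
310 = 1×239 + 71
239 = 3×71 + 26
71 = 2×26 + 19
26 = 1×19 + 7
19 = 2×7 + 5
7 = 1×5 + 2
5 = 2×2 + 1
2 = 2×1 + 0
gcd(549, 859) = 1, so the inverse exists.
Bézout: 1 = 232×859 − 363×549.
So 549⁻¹ ≡ −363 ≡ 496 (mod 859).

496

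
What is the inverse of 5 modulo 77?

31

By the extended Euclidean algorithm:
77 = 15×5 + 2
5 = 2×2 + 1
2 = 2×1 + 0
gcd(5, 77) = 1, so the inverse exists.
Bézout: 1 = −2×77 + 31×5.
So 5⁻¹ ≡ 31 (mod 77).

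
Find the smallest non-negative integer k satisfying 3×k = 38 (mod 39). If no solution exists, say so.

no solution

gcd(3, 39) = 3, and 3 does not divide 38.
So the congruence has no solution.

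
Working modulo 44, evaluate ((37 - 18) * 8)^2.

37 - 18 = 19
19 * 8 = 152 ≡ 20 (mod 44)
(20)^2 ≡ 4 (mod 44)

4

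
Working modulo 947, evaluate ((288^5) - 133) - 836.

(288)^5 ≡ 28 (mod 947)
28 - 133 = -105 ≡ 842 (mod 947)
842 - 836 = 6

6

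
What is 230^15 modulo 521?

187

230^1 ≡ 230 (mod 521)
230^2 ≡ 230^2 = 52900 ≡ 279 (mod 521)
230^4 ≡ 279^2 = 77841 ≡ 212 (mod 521)
230^8 ≡ 212^2 = 44944 ≡ 138 (mod 521)
230^15 = 230^8 · 230^4 · 230^2 · 230^1 ≡ 138 · 212 · 279 · 230 (mod 521).
Accumulate the product:
138 · 212 = 29256 ≡ 80
80 · 279 = 22320 ≡ 438
438 · 230 = 100740 ≡ 187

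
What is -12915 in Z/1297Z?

-12915 = -10·1297 + 55, so -12915 ≡ 55 (mod 1297).

55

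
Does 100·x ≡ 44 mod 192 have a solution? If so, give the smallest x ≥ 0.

gcd(100, 192) = 4, and 4 | 44, so solutions exist.
Divide through by 4: 25·x mod 48 = 11.
25⁻¹ ≡ 25 (mod 48).
x ≡ 25·11 ≡ 35 (mod 48).
The smallest non-negative solution is x = 35.

35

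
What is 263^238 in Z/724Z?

657

238 in binary is 11101110, i.e. 238 = 128 + 64 + 32 + 8 + 4 + 2.
263^1 ≡ 263 (mod 724)
263^2 ≡ 263^2 = 69169 ≡ 389 (mod 724)
263^4 ≡ 389^2 = 151321 ≡ 5 (mod 724)
263^8 ≡ 5^2 = 25 (mod 724)
263^16 ≡ 25^2 = 625 (mod 724)
263^32 ≡ 625^2 = 390625 ≡ 389 (mod 724)
263^64 ≡ 389^2 = 151321 ≡ 5 (mod 724)
263^128 ≡ 5^2 = 25 (mod 724)
263^238 = 263^128 × 263^64 × 263^32 × 263^8 × 263^4 × 263^2 ≡ 25 × 5 × 389 × 25 × 5 × 389 (mod 724).
Accumulate the product:
25 × 5 = 125
125 × 389 = 48625 ≡ 117
117 × 25 = 2925 ≡ 29
29 × 5 = 145
145 × 389 = 56405 ≡ 657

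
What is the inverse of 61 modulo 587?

77

Run the extended Euclidean algorithm:
587 = 9*61 + 38
61 = 1*38 + 23
38 = 1*23 + 15
23 = 1*15 + 8
15 = 1*8 + 7
8 = 1*7 + 1
7 = 7*1 + 0
gcd(61, 587) = 1, so the inverse exists.
Back-substitute for 1:
1 = 1*8 − 1*7
  = −1*15 + 2*8
  = 2*23 − 3*15
  = −3*38 + 5*23
  = 5*61 − 8*38
  = −8*587 + 77*61
So 61⁻¹ ≡ 77 (mod 587).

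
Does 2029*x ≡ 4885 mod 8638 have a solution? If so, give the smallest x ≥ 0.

gcd(2029, 8638) = 1, so a unique solution mod 8638 exists.
2029⁻¹ ≡ 1903 (mod 8638).
x ≡ 1903*4885 ≡ 1667 (mod 8638).

1667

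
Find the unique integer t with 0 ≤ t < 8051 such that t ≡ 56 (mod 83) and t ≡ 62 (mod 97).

4621

83⁻¹ mod 97: 83×90 ≡ 1 (mod 97), so 83⁻¹ ≡ 90.
t = 56 + 83×((62 − 56)×90 mod 97) = 56 + 83×55 = 4621.
Check: 4621 mod 83 = 56, 4621 mod 97 = 62. ✓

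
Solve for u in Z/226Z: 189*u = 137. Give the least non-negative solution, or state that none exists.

gcd(189, 226) = 1, so a unique solution mod 226 exists.
189⁻¹ ≡ 171 (mod 226).
u ≡ 171*137 ≡ 149 (mod 226).

149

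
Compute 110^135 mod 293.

27

Compute successive squares:
135 in binary is 10000111, i.e. 135 = 128 + 4 + 2 + 1.
110^1 ≡ 110 (mod 293)
110^2 ≡ 110^2 = 12100 ≡ 87 (mod 293)
110^4 ≡ 87^2 = 7569 ≡ 244 (mod 293)
110^8 ≡ 244^2 = 59536 ≡ 57 (mod 293)
110^16 ≡ 57^2 = 3249 ≡ 26 (mod 293)
110^32 ≡ 26^2 = 676 ≡ 90 (mod 293)
110^64 ≡ 90^2 = 8100 ≡ 189 (mod 293)
110^128 ≡ 189^2 = 35721 ≡ 268 (mod 293)
110^135 = 110^128 * 110^4 * 110^2 * 110^1 ≡ 268 * 244 * 87 * 110 (mod 293).
Accumulate the product:
268 * 244 = 65392 ≡ 53
53 * 87 = 4611 ≡ 216
216 * 110 = 23760 ≡ 27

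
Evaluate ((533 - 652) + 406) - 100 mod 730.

533 - 652 = -119 ≡ 611 (mod 730)
611 + 406 = 1017 ≡ 287 (mod 730)
287 - 100 = 187

187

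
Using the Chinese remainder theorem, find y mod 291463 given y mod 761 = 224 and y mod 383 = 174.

761⁻¹ mod 383: 761·153 ≡ 1 (mod 383), so 761⁻¹ ≡ 153.
y = 224 + 761·((174 − 224)·153 mod 383) = 224 + 761·10 = 7834.

7834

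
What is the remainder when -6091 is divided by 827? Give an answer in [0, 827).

-6091 = -8·827 + 525, so -6091 ≡ 525 (mod 827).

525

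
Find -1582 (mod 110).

-1582 = -15·110 + 68, so -1582 ≡ 68 (mod 110).

68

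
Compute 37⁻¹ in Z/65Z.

Run the extended Euclidean algorithm:
65 = 1×37 + 28
37 = 1×28 + 9
28 = 3×9 + 1
9 = 9×1 + 0
gcd(37, 65) = 1, so the inverse exists.
Back-substitute for 1:
1 = 1×28 − 3×9
  = −3×37 + 4×28
  = 4×65 − 7×37
So 37⁻¹ ≡ −7 ≡ 58 (mod 65).

58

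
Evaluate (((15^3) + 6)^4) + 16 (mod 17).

15

(15)^3 ≡ 9 (mod 17)
9 + 6 = 15
(15)^4 ≡ 16 (mod 17)
16 + 16 = 32 ≡ 15 (mod 17)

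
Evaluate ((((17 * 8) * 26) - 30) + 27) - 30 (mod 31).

0

17 * 8 = 136 ≡ 12 (mod 31)
12 * 26 = 312 ≡ 2 (mod 31)
2 - 30 = -28 ≡ 3 (mod 31)
3 + 27 = 30
30 - 30 = 0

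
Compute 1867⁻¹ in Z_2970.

Run the extended Euclidean algorithm:
2970 = 1×1867 + 1103
1867 = 1×1103 + 764
1103 = 1×764 + 339
764 = 2×339 + 86
339 = 3×86 + 81
86 = 1×81 + 5
81 = 16×5 + 1
5 = 5×1 + 0
gcd(1867, 2970) = 1, so the inverse exists.
Back-substitute for 1:
1 = 1×81 − 16×5
  = −16×86 + 17×81
  = 17×339 − 67×86
  = −67×764 + 151×339
  = 151×1103 − 218×764
  = −218×1867 + 369×1103
  = 369×2970 − 587×1867
So 1867⁻¹ ≡ −587 ≡ 2383 (mod 2970).

2383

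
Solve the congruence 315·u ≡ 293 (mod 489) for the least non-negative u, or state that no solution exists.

no solution

gcd(315, 489) = 3, and 3 does not divide 293.
So the congruence has no solution.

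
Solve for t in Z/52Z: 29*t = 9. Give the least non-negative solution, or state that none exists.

gcd(29, 52) = 1, so a unique solution mod 52 exists.
29⁻¹ ≡ 9 (mod 52).
t ≡ 9*9 ≡ 29 (mod 52).

29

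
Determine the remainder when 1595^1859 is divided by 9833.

Using repeated squaring:
1859 in binary is 11101000011, i.e. 1859 = 1024 + 512 + 256 + 64 + 2 + 1.
1595^1 ≡ 1595 (mod 9833)
1595^2 ≡ 1595^2 = 2544025 ≡ 7111 (mod 9833)
1595^4 ≡ 7111^2 = 50566321 ≡ 5035 (mod 9833)
1595^8 ≡ 5035^2 = 25351225 ≡ 1751 (mod 9833)
1595^16 ≡ 1751^2 = 3066001 ≡ 7938 (mod 9833)
1595^32 ≡ 7938^2 = 63011844 ≡ 1980 (mod 9833)
1595^64 ≡ 1980^2 = 3920400 ≡ 6866 (mod 9833)
1595^128 ≡ 6866^2 = 47141956 ≡ 2554 (mod 9833)
1595^256 ≡ 2554^2 = 6522916 ≡ 3637 (mod 9833)
1595^512 ≡ 3637^2 = 13227769 ≡ 2384 (mod 9833)
1595^1024 ≡ 2384^2 = 5683456 ≡ 9815 (mod 9833)
1595^1859 = 1595^1024 × 1595^512 × 1595^256 × 1595^64 × 1595^2 × 1595^1 ≡ 9815 × 2384 × 3637 × 6866 × 7111 × 1595 (mod 9833).
Accumulate the product:
9815 × 2384 = 23398960 ≡ 6253
6253 × 3637 = 22742161 ≡ 8265
8265 × 6866 = 56747490 ≡ 1247
1247 × 7111 = 8867417 ≡ 7884
7884 × 1595 = 12574980 ≡ 8406

8406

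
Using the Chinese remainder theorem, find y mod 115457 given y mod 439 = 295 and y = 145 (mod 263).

16977

439⁻¹ mod 263: 439×133 ≡ 1 (mod 263), so 439⁻¹ ≡ 133.
y = 295 + 439×((145 − 295)×133 mod 263) = 295 + 439×38 = 16977.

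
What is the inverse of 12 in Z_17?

10

Apply the Euclidean algorithm and back-substitute:
17 = 1·12 + 5
12 = 2·5 + 2
5 = 2·2 + 1
2 = 2·1 + 0
gcd(12, 17) = 1, so the inverse exists.
Back-substitute for 1:
1 = 1·5 − 2·2
  = −2·12 + 5·5
  = 5·17 − 7·12
So 12⁻¹ ≡ −7 ≡ 10 (mod 17).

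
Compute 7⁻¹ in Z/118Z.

17

118 = 16*7 + 6
7 = 1*6 + 1
6 = 6*1 + 0
gcd(7, 118) = 1, so the inverse exists.
Bézout: 1 = −1*118 + 17*7.
So 7⁻¹ ≡ 17 (mod 118).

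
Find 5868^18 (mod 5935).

Compute successive squares:
18 in binary is 10010, i.e. 18 = 16 + 2.
5868^1 ≡ 5868 (mod 5935)
5868^2 ≡ 5868^2 = 34433424 ≡ 4489 (mod 5935)
5868^4 ≡ 4489^2 = 20151121 ≡ 1796 (mod 5935)
5868^8 ≡ 1796^2 = 3225616 ≡ 2911 (mod 5935)
5868^16 ≡ 2911^2 = 8473921 ≡ 4676 (mod 5935)
5868^18 = 5868^16 × 5868^2 ≡ 4676 × 4489 (mod 5935).
4676 × 4489 = 20990564 ≡ 4404 (mod 5935).

4404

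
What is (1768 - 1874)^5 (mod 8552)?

7896

1768 - 1874 = -106 ≡ 8446 (mod 8552)
(8446)^5 ≡ 7896 (mod 8552)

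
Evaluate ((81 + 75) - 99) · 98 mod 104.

74

81 + 75 = 156 ≡ 52 (mod 104)
52 - 99 = -47 ≡ 57 (mod 104)
57 · 98 = 5586 ≡ 74 (mod 104)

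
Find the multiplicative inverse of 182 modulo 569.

569 = 3·182 + 23
182 = 7·23 + 21
23 = 1·21 + 2
21 = 10·2 + 1
2 = 2·1 + 0
gcd(182, 569) = 1, so the inverse exists.
Bézout: 1 = −87·569 + 272·182.
So 182⁻¹ ≡ 272 (mod 569).

272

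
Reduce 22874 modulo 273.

215

22874 = 83×273 + 215, so 22874 ≡ 215 (mod 273).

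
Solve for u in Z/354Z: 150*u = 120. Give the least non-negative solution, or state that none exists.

48

gcd(150, 354) = 6, and 6 | 120, so solutions exist.
Divide through by 6: 25*u ≡ 20 (mod 59).
25⁻¹ ≡ 26 (mod 59).
u ≡ 26*20 ≡ 48 (mod 59).
The smallest non-negative solution is u = 48.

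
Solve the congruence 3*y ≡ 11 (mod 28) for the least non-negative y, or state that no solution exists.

gcd(3, 28) = 1, so a unique solution mod 28 exists.
3⁻¹ ≡ 19 (mod 28).
y ≡ 19*11 ≡ 13 (mod 28).

13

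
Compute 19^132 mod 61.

9

Compute successive squares:
132 in binary is 10000100, i.e. 132 = 128 + 4.
19^1 ≡ 19 (mod 61)
19^2 ≡ 19^2 = 361 ≡ 56 (mod 61)
19^4 ≡ 56^2 = 3136 ≡ 25 (mod 61)
19^8 ≡ 25^2 = 625 ≡ 15 (mod 61)
19^16 ≡ 15^2 = 225 ≡ 42 (mod 61)
19^32 ≡ 42^2 = 1764 ≡ 56 (mod 61)
19^64 ≡ 56^2 = 3136 ≡ 25 (mod 61)
19^128 ≡ 25^2 = 625 ≡ 15 (mod 61)
19^132 = 19^128 · 19^4 ≡ 15 · 25 (mod 61).
15 · 25 = 375 ≡ 9 (mod 61).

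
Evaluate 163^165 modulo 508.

503

By square-and-multiply:
165 in binary is 10100101, i.e. 165 = 128 + 32 + 4 + 1.
163^1 ≡ 163 (mod 508)
163^2 ≡ 163^2 = 26569 ≡ 153 (mod 508)
163^4 ≡ 153^2 = 23409 ≡ 41 (mod 508)
163^8 ≡ 41^2 = 1681 ≡ 157 (mod 508)
163^16 ≡ 157^2 = 24649 ≡ 265 (mod 508)
163^32 ≡ 265^2 = 70225 ≡ 121 (mod 508)
163^64 ≡ 121^2 = 14641 ≡ 417 (mod 508)
163^128 ≡ 417^2 = 173889 ≡ 153 (mod 508)
163^165 = 163^128 · 163^32 · 163^4 · 163^1 ≡ 153 · 121 · 41 · 163 (mod 508).
Accumulate the product:
153 · 121 = 18513 ≡ 225
225 · 41 = 9225 ≡ 81
81 · 163 = 13203 ≡ 503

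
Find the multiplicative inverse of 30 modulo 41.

26

By the extended Euclidean algorithm:
41 = 1*30 + 11
30 = 2*11 + 8
11 = 1*8 + 3
8 = 2*3 + 2
3 = 1*2 + 1
2 = 2*1 + 0
gcd(30, 41) = 1, so the inverse exists.
Back-substitute for 1:
1 = 1*3 − 1*2
  = −1*8 + 3*3
  = 3*11 − 4*8
  = −4*30 + 11*11
  = 11*41 − 15*30
So 30⁻¹ ≡ −15 ≡ 26 (mod 41).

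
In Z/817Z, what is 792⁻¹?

817 = 1·792 + 25
792 = 31·25 + 17
25 = 1·17 + 8
17 = 2·8 + 1
8 = 8·1 + 0
gcd(792, 817) = 1, so the inverse exists.
Back-substitute for 1:
1 = 1·17 − 2·8
  = −2·25 + 3·17
  = 3·792 − 95·25
  = −95·817 + 98·792
So 792⁻¹ ≡ 98 (mod 817).

98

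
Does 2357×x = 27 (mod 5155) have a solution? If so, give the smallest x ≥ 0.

3156

gcd(2357, 5155) = 1, so a unique solution mod 5155 exists.
2357⁻¹ ≡ 2408 (mod 5155).
x ≡ 2408×27 ≡ 3156 (mod 5155).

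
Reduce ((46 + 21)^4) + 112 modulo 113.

56

46 + 21 = 67
(67)^4 ≡ 57 (mod 113)
57 + 112 = 169 ≡ 56 (mod 113)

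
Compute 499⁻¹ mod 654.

481

654 = 1×499 + 155
499 = 3×155 + 34
155 = 4×34 + 19
34 = 1×19 + 15
19 = 1×15 + 4
15 = 3×4 + 3
4 = 1×3 + 1
3 = 3×1 + 0
gcd(499, 654) = 1, so the inverse exists.
Back-substitute for 1:
1 = 1×4 − 1×3
  = −1×15 + 4×4
  = 4×19 − 5×15
  = −5×34 + 9×19
  = 9×155 − 41×34
  = −41×499 + 132×155
  = 132×654 − 173×499
So 499⁻¹ ≡ −173 ≡ 481 (mod 654).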